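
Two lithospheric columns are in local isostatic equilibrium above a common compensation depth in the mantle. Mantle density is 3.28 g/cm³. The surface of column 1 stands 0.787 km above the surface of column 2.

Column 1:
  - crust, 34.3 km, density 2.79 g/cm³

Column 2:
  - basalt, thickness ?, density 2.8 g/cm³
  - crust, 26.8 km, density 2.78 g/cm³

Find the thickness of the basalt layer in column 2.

Take the compensation level at the base of the deeper column (depth z_c below the surface of column 1) and equate Σ ρ_i t_i down to z_c; mantle fills any gap and the z_c terms cancel.
Column 1: 34.3×2.79 + (z_c − 34.3)×3.28
Column 2: 0.787×0 + x×2.8 + 26.8×2.78 + (z_c − 0.787 − 26.8 − x)×3.28
The z_c×3.28 term appears on both sides and cancels. Collect the known terms of each column as K = Σ(ρt)_known − 3.28 × (depth of known layers): K_1 = 95.697 − 3.28×34.3 = −16.807; K_2 = 74.504 − 3.28×(0.787 + 26.8) = −15.98136.
Balance: K_1 = K_2 − x×(3.28 − 2.8), so x = (K_2 − K_1)/(3.28 − 2.8) = 0.82564/0.48 = 1.72 km.

1.72 km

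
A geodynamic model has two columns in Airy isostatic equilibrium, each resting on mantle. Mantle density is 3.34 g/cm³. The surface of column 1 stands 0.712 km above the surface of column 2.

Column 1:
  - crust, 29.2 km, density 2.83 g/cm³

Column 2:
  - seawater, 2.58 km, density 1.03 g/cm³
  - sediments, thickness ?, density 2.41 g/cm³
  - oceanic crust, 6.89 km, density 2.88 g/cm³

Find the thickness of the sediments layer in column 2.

3.64 km

Take the compensation level at the base of the deeper column (depth z_c below the surface of column 1) and equate Σ ρ_i t_i down to z_c; mantle fills any gap and the z_c terms cancel.
Column 1: 29.2×2.83 + (z_c − 29.2)×3.34
Column 2: 0.712×0 + 2.58×1.03 + x×2.41 + 6.89×2.88 + (z_c − 0.712 − 9.47 − x)×3.34
The z_c×3.34 term appears on both sides and cancels. Collect the known terms of each column as K = Σ(ρt)_known − 3.34 × (depth of known layers): K_1 = 82.636 − 3.34×29.2 = −14.892; K_2 = 22.5006 − 3.34×(0.712 + 9.47) = −11.50728.
Balance: K_1 = K_2 − x×(3.34 − 2.41), so x = (K_2 − K_1)/(3.34 − 2.41) = 3.38472/0.93 = 3.64 km.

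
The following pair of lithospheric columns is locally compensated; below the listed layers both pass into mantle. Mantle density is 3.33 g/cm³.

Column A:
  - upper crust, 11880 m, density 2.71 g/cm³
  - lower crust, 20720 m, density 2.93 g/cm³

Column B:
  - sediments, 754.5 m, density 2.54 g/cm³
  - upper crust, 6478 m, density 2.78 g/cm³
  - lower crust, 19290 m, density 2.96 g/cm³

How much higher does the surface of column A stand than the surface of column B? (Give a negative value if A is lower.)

1310 m

For any compensation level in the mantle, the mantle terms cancel and isostasy reduces to e = (Σt_A − Σt_B) − (Σ(ρt)_A − Σ(ρt)_B) / ρ_m.
Σt_A = 32600 m; Σt_B = 26522.5 m; Σ(ρt)_A = 92904.4; Σ(ρt)_B = 77023.67 (in m·g/cm³).
e = (32600 − 26522.5) − (92904.4 − 77023.67) / 3.33 = 1310 m.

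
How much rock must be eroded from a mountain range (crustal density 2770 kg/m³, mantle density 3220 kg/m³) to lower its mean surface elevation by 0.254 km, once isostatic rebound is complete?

1.82 km

Net drop Δ = e − u = e − e ρ_c/ρ_m = e (ρ_m − ρ_c)/ρ_m.
e = Δ ρ_m/(ρ_m − ρ_c) = 0.254 km × 3220/450 = 1.82 km.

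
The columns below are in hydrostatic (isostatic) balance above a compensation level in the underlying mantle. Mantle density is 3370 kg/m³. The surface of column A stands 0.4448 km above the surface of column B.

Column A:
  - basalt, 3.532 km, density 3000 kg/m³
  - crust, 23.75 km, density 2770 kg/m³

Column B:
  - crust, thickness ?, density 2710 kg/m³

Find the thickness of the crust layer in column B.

21.3 km

Take the compensation level at the base of the deeper column (depth z_c below the surface of column A) and equate Σ ρ_i t_i down to z_c; mantle fills any gap and the z_c terms cancel.
Column A: 3.532×3000 + 23.75×2770 + (z_c − 27.282)×3370
Column B: 0.4448×0 + x×2710 + (z_c − 0.4448 − 0 − x)×3370
The z_c×3370 term appears on both sides and cancels. Collect the known terms of each column as K = Σ(ρt)_known − 3370 × (depth of known layers): K_A = 76383.5 − 3370×27.282 = −15556.84; K_B = 0 − 3370×(0.4448 + 0) = −1498.976.
Balance: K_A = K_B − x×(3370 − 2710), so x = (K_B − K_A)/(3370 − 2710) = 14057.9/660 = 21.3 km.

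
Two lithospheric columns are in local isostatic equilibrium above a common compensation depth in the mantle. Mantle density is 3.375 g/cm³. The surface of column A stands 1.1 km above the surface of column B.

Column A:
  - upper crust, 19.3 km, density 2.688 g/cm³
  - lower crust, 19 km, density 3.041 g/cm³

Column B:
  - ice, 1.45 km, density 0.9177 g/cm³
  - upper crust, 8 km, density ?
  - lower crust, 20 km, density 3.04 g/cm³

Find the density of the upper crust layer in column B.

Take the compensation level at the base of the deeper column (depth z_c below the surface of column A) and equate Σ ρ_i t_i down to z_c; mantle fills any gap and the z_c terms cancel.
Column A: 19.3×2.688 + 19×3.041 + (z_c − 38.3)×3.375
Column B: 1.1×0 + 1.45×0.9177 + 8×ρ + 20×3.04 + (z_c − 1.1 − 29.45)×3.375
The z_c×3.375 term appears on both sides and cancels. Collect the known terms of each column as K = Σ(ρt)_known − 3.375 × (depth of known layers): K_A = 109.6574 − 3.375×38.3 = −19.6051; K_B = 62.130665 − 3.375×(1.1 + 29.45) = −40.975585.
Balance: K_A = K_B + 8×ρ, so ρ = (K_A − K_B)/8 = 21.3705/8 = 2.67 g/cm³.

2.67 g/cm³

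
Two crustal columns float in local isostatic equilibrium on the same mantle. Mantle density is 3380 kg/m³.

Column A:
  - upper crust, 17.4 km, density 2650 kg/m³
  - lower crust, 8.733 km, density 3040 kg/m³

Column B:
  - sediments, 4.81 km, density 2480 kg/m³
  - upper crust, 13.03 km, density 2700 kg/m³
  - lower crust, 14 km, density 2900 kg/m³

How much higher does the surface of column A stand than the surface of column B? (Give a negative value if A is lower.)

For any compensation level in the mantle, the mantle terms cancel and isostasy reduces to e = (Σt_A − Σt_B) − (Σ(ρt)_A − Σ(ρt)_B) / ρ_m.
Σt_A = 26.133 km; Σt_B = 31.84 km; Σ(ρt)_A = 72658.32; Σ(ρt)_B = 87709.8 (in km·kg/m³).
e = (26.133 − 31.84) − (72658.32 − 87709.8) / 3380 = −1.25 km.

−1.25 km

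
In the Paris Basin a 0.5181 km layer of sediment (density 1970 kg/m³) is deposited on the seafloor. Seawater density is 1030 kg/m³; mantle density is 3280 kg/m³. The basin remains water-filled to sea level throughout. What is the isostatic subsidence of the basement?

0.216 km

Submarine loading: the sediment displaces seawater, and the subsidence is in turn flooded, so s (ρ_m − ρ_w) = t (ρ_sed − ρ_w).
s = 0.5181 km × (1970 − 1030) / (3280 − 1030) = 0.216 km.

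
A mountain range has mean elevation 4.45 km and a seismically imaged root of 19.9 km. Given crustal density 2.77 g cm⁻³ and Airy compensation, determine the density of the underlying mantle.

3.39 g cm⁻³

Airy balance: ρ_c h = (ρ_m − ρ_c) r → ρ_m = ρ_c (1 + h/r).
ρ_m = 2.77 × (1 + 4.45 km/19.9 km) = 3.39 g cm⁻³.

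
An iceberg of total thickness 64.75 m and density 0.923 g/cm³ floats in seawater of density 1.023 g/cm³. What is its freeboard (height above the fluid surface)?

6.33 m

Floating equilibrium: submerged depth d = t ρ_obj/ρ_fluid = 64.75 m × 0.923/1.023 = 58.42 m.
Freeboard = t − d = 64.75 m − 58.42 m = 6.33 m.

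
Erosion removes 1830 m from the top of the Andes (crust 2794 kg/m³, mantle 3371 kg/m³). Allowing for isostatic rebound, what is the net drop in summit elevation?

Rebound u = e ρ_c/ρ_m = 1830 m × 2794/3371 = 1517 m.
Net surface drop = e − u = 1830 m − 1517 m = e (ρ_m − ρ_c)/ρ_m = 313 m.

313 m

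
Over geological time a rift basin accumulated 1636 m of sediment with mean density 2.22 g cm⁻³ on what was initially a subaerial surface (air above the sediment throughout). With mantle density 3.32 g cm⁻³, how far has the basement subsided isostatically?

1090 m

Subaerial load: s = t ρ_sed / ρ_m = 1636 m × 2.22/3.32 = 1090 m.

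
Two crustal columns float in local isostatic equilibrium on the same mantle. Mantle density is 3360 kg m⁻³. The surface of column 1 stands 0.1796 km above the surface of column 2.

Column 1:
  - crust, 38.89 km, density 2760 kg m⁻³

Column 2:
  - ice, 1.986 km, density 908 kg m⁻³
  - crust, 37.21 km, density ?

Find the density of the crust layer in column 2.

2880 kg m⁻³

Take the compensation level at the base of the deeper column (depth z_c below the surface of column 1) and equate Σ ρ_i t_i down to z_c; mantle fills any gap and the z_c terms cancel.
Column 1: 38.89×2760 + (z_c − 38.89)×3360
Column 2: 0.1796×0 + 1.986×908 + 37.21×ρ + (z_c − 0.1796 − 39.196)×3360
The z_c×3360 term appears on both sides and cancels. Collect the known terms of each column as K = Σ(ρt)_known − 3360 × (depth of known layers): K_1 = 107336.4 − 3360×38.89 = −23334; K_2 = 1803.288 − 3360×(0.1796 + 39.196) = −130498.728.
Balance: K_1 = K_2 + 37.21×ρ, so ρ = (K_1 − K_2)/37.21 = 107165/37.21 = 2880 kg m⁻³.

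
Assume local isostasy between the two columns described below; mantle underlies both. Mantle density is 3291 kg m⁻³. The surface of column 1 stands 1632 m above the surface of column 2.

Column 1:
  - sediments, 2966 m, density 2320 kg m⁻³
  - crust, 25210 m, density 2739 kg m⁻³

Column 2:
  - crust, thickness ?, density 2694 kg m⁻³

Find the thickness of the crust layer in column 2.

19100 m

Take the compensation level at the base of the deeper column (depth z_c below the surface of column 1) and equate Σ ρ_i t_i down to z_c; mantle fills any gap and the z_c terms cancel.
Column 1: 2966×2320 + 25210×2739 + (z_c − 28176)×3291
Column 2: 1632×0 + x×2694 + (z_c − 1632 − 0 − x)×3291
The z_c×3291 term appears on both sides and cancels. Collect the known terms of each column as K = Σ(ρt)_known − 3291 × (depth of known layers): K_1 = 75931310 − 3291×28176 = −16795906; K_2 = 0 − 3291×(1632 + 0) = −5370912.
Balance: K_1 = K_2 − x×(3291 − 2694), so x = (K_2 − K_1)/(3291 − 2694) = 11425000/597 = 19100 m.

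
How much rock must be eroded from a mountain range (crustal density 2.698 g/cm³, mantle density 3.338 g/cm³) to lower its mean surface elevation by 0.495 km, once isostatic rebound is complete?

Net drop Δ = e − u = e − e ρ_c/ρ_m = e (ρ_m − ρ_c)/ρ_m.
e = Δ ρ_m/(ρ_m − ρ_c) = 0.495 km × 3.338/0.64 = 2.58 km.

2.58 km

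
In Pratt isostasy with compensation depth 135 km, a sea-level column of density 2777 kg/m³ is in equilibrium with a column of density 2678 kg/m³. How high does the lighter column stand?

ρ_ref D = ρ (D + h) → h = D (ρ_ref − ρ)/ρ.
h = 135 km × (2777 − 2678)/2678 = 4.99 km.

4.99 km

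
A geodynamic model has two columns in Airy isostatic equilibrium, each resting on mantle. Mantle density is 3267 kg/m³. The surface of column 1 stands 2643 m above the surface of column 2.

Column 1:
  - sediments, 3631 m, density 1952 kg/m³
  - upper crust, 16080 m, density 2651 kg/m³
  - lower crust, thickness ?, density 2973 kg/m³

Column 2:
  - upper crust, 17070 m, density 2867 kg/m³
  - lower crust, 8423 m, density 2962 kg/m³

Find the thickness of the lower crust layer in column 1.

11400 m

Take the compensation level at the base of the deeper column (depth z_c below the surface of column 1) and equate Σ ρ_i t_i down to z_c; mantle fills any gap and the z_c terms cancel.
Column 1: 3631×1952 + 16080×2651 + x×2973 + (z_c − 19711 − x)×3267
Column 2: 2643×0 + 17070×2867 + 8423×2962 + (z_c − 2643 − 25493)×3267
The z_c×3267 term appears on both sides and cancels. Collect the known terms of each column as K = Σ(ρt)_known − 3267 × (depth of known layers): K_1 = 49715792 − 3267×19711 = −14680045; K_2 = 73888616 − 3267×(2643 + 25493) = −18031696.
Balance: K_1 − x×(3267 − 2973) = K_2, so x = (K_1 − K_2)/(3267 − 2973) = 3351650/294 = 11400 m.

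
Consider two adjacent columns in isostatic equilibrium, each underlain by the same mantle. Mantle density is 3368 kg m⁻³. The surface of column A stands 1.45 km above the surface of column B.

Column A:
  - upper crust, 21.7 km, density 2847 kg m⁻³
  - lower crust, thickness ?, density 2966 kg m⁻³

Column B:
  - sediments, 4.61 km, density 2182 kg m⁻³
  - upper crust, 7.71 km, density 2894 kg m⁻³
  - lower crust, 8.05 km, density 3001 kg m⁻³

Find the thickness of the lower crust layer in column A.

14.1 km

Take the compensation level at the base of the deeper column (depth z_c below the surface of column A) and equate Σ ρ_i t_i down to z_c; mantle fills any gap and the z_c terms cancel.
Column A: 21.7×2847 + x×2966 + (z_c − 21.7 − x)×3368
Column B: 1.45×0 + 4.61×2182 + 7.71×2894 + 8.05×3001 + (z_c − 1.45 − 20.37)×3368
The z_c×3368 term appears on both sides and cancels. Collect the known terms of each column as K = Σ(ρt)_known − 3368 × (depth of known layers): K_A = 61779.9 − 3368×21.7 = −11305.7; K_B = 56529.81 − 3368×(1.45 + 20.37) = −16959.95.
Balance: K_A − x×(3368 − 2966) = K_B, so x = (K_A − K_B)/(3368 − 2966) = 5654.25/402 = 14.1 km.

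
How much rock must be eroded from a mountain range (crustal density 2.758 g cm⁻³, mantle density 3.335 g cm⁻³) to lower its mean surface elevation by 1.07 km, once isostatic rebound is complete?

6.18 km

Net drop Δ = e − u = e − e ρ_c/ρ_m = e (ρ_m − ρ_c)/ρ_m.
e = Δ ρ_m/(ρ_m − ρ_c) = 1.07 km × 3.335/0.577 = 6.18 km.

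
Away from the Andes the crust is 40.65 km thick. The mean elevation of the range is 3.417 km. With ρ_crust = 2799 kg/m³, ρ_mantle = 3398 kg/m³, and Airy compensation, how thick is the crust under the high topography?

60 km

Root depth r = h ρ_c / (ρ_m − ρ_c) = 3.417 km × 2799 / 599 = 15.97 km.
Total thickness = T + h + r = 40.65 km + 3.417 km + 15.97 km = 60 km.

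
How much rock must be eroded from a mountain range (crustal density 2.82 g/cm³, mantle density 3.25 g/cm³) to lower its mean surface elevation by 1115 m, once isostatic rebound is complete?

Net drop Δ = e − u = e − e ρ_c/ρ_m = e (ρ_m − ρ_c)/ρ_m.
e = Δ ρ_m/(ρ_m − ρ_c) = 1115 m × 3.25/0.43 = 8430 m.

8430 m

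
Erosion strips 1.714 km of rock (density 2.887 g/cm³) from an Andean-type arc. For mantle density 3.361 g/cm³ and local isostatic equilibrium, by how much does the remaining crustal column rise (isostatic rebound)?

Unloading: uplift u = e ρ_c/ρ_m = 1.714 km × 2.887/3.361 = 1.47 km.

1.47 km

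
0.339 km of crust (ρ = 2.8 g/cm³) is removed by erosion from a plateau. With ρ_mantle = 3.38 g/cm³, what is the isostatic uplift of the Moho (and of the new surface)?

Unloading: uplift u = e ρ_c/ρ_m = 0.339 km × 2.8/3.38 = 0.281 km.

0.281 km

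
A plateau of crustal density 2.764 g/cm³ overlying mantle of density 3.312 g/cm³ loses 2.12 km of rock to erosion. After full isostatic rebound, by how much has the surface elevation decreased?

0.351 km

Rebound u = e ρ_c/ρ_m = 2.12 km × 2.764/3.312 = 1.769 km.
Net surface drop = e − u = 2.12 km − 1.769 km = e (ρ_m − ρ_c)/ρ_m = 0.351 km.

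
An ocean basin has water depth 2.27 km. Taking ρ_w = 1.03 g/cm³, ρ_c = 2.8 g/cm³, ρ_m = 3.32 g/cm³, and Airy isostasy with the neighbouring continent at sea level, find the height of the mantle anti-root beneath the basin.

7.73 km

In Airy isostatic equilibrium: replacing crust with seawater at the top is compensated by replacing crust with mantle at the base: d (ρ_c − ρ_w) = a (ρ_m − ρ_c).
a = d (ρ_c − ρ_w)/(ρ_m − ρ_c) = 2.27 km × 1.77/0.52 = 7.73 km.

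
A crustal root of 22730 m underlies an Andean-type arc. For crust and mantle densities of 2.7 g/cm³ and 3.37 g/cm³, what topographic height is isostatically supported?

5640 m

For local isostatic compensation: ρ_c h = (ρ_m − ρ_c) r.
h = r (ρ_m − ρ_c) / ρ_c = 22730 m × (3.37 − 2.7) / 2.7 = 5640 m.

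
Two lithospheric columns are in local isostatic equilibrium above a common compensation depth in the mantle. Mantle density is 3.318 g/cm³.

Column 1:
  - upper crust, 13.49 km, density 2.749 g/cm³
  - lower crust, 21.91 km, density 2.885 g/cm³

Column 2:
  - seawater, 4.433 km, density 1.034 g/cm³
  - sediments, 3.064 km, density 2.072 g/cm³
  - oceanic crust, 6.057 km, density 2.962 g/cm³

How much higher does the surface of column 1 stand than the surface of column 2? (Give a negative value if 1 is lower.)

For any compensation level in the mantle, the mantle terms cancel and isostasy reduces to e = (Σt_1 − Σt_2) − (Σ(ρt)_1 − Σ(ρt)_2) / ρ_m.
Σt_1 = 35.4 km; Σt_2 = 13.554 km; Σ(ρt)_1 = 100.29436; Σ(ρt)_2 = 28.873164 (in km·g/cm³).
e = (35.4 − 13.554) − (100.29436 − 28.873164) / 3.318 = 0.321 km.

0.321 km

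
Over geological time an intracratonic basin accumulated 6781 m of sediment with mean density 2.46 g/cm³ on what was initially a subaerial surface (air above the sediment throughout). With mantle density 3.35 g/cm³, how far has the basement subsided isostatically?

4980 m

Subaerial load: s = t ρ_sed / ρ_m = 6781 m × 2.46/3.35 = 4980 m.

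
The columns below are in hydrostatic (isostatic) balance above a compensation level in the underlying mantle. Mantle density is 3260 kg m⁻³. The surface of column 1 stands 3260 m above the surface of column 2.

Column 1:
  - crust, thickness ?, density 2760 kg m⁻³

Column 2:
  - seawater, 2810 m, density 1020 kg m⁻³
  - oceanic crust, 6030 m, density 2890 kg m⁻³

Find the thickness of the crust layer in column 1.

38300 m

Take the compensation level at the base of the deeper column (depth z_c below the surface of column 1) and equate Σ ρ_i t_i down to z_c; mantle fills any gap and the z_c terms cancel.
Column 1: x×2760 + (z_c − 0 − x)×3260
Column 2: 3260×0 + 2810×1020 + 6030×2890 + (z_c − 3260 − 8840)×3260
The z_c×3260 term appears on both sides and cancels. Collect the known terms of each column as K = Σ(ρt)_known − 3260 × (depth of known layers): K_1 = 0 − 3260×0 = 0; K_2 = 20292900 − 3260×(3260 + 8840) = −19153100.
Balance: K_1 − x×(3260 − 2760) = K_2, so x = (K_1 − K_2)/(3260 − 2760) = 19153100/500 = 38300 m.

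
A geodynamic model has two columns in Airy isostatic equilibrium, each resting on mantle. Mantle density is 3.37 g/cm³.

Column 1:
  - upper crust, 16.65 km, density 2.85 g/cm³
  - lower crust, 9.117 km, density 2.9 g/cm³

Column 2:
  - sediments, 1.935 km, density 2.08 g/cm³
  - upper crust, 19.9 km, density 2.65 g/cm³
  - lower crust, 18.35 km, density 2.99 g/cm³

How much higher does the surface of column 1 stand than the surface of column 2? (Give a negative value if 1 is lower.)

For any compensation level in the mantle, the mantle terms cancel and isostasy reduces to e = (Σt_1 − Σt_2) − (Σ(ρt)_1 − Σ(ρt)_2) / ρ_m.
Σt_1 = 25.767 km; Σt_2 = 40.185 km; Σ(ρt)_1 = 73.8918; Σ(ρt)_2 = 111.6263 (in km·g/cm³).
e = (25.767 − 40.185) − (73.8918 − 111.6263) / 3.37 = −3.22 km.

−3.22 km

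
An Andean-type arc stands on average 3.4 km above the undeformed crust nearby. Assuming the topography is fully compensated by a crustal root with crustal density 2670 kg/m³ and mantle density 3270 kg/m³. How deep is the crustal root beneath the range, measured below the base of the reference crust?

15.1 km

Balancing pressure at the compensation depth: the weight of the topography is balanced by the buoyancy of the root, ρ_c h = (ρ_m − ρ_c) r.
r = h · ρ_c / (ρ_m − ρ_c) = 3.4 km × 2670 / (3270 − 2670) = 15.1 km.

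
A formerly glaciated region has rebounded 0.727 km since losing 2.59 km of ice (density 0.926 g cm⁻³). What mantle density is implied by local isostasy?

ρ_m = ρ_ice t / u = 0.926 × 2.59 km/0.727 km = 3.3 g cm⁻³.

3.3 g cm⁻³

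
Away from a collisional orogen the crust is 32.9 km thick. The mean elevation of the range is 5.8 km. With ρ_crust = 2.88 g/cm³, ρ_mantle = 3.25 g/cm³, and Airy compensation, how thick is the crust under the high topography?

83.8 km

Root depth r = h ρ_c / (ρ_m − ρ_c) = 5.8 km × 2.88 / 0.37 = 45.15 km.
Total thickness = T + h + r = 32.9 km + 5.8 km + 45.15 km = 83.8 km.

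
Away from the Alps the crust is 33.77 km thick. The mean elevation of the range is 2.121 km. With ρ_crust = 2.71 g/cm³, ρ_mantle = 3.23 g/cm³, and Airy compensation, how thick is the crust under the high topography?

46.9 km

Root depth r = h ρ_c / (ρ_m − ρ_c) = 2.121 km × 2.71 / 0.52 = 11.05 km.
Total thickness = T + h + r = 33.77 km + 2.121 km + 11.05 km = 46.9 km.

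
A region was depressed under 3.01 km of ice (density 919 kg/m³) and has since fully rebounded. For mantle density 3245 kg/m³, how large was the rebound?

0.852 km

Removing the load lets mantle flow back in; uplift u satisfies ρ_ice t = ρ_m u.
u = t ρ_ice/ρ_m = 3.01 km × 919/3245 = 0.852 km.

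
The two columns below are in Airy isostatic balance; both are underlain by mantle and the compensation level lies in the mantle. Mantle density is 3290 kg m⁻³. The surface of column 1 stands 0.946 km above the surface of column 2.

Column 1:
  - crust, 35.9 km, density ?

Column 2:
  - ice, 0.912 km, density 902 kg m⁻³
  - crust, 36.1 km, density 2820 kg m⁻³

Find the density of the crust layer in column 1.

2670 kg m⁻³

Take the compensation level at the base of the deeper column (depth z_c below the surface of column 1) and equate Σ ρ_i t_i down to z_c; mantle fills any gap and the z_c terms cancel.
Column 1: 35.9×ρ + (z_c − 35.9)×3290
Column 2: 0.946×0 + 0.912×902 + 36.1×2820 + (z_c − 0.946 − 37.012)×3290
The z_c×3290 term appears on both sides and cancels. Collect the known terms of each column as K = Σ(ρt)_known − 3290 × (depth of known layers): K_1 = 0 − 3290×35.9 = −118111; K_2 = 102624.624 − 3290×(0.946 + 37.012) = −22257.196.
Balance: K_1 + 35.9×ρ = K_2, so ρ = (K_2 − K_1)/35.9 = 95853.8/35.9 = 2670 kg m⁻³.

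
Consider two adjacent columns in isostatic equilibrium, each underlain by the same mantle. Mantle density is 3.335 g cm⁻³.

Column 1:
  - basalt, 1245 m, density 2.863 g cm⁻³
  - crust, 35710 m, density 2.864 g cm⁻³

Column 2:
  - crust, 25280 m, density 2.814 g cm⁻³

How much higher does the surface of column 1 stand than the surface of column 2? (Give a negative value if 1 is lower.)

For any compensation level in the mantle, the mantle terms cancel and isostasy reduces to e = (Σt_1 − Σt_2) − (Σ(ρt)_1 − Σ(ρt)_2) / ρ_m.
Σt_1 = 36955 m; Σt_2 = 25280 m; Σ(ρt)_1 = 105837.875; Σ(ρt)_2 = 71137.92 (in m·g cm⁻³).
e = (36955 − 25280) − (105837.875 − 71137.92) / 3.335 = 1270 m.

1270 m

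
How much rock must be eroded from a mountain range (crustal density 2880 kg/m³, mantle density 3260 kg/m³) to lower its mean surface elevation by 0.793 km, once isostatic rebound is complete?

6.8 km

Net drop Δ = e − u = e − e ρ_c/ρ_m = e (ρ_m − ρ_c)/ρ_m.
e = Δ ρ_m/(ρ_m − ρ_c) = 0.793 km × 3260/380 = 6.8 km.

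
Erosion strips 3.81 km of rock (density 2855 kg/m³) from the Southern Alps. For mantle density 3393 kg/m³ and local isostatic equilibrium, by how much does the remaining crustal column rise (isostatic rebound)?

3.21 km

Unloading: uplift u = e ρ_c/ρ_m = 3.81 km × 2855/3393 = 3.21 km.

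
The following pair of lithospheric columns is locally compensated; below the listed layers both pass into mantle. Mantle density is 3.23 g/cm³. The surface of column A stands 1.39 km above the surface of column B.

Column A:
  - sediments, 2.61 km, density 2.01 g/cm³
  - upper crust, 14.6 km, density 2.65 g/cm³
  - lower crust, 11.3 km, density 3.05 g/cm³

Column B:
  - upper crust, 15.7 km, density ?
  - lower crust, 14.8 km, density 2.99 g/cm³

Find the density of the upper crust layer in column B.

2.87 g/cm³

Take the compensation level at the base of the deeper column (depth z_c below the surface of column A) and equate Σ ρ_i t_i down to z_c; mantle fills any gap and the z_c terms cancel.
Column A: 2.61×2.01 + 14.6×2.65 + 11.3×3.05 + (z_c − 28.51)×3.23
Column B: 1.39×0 + 15.7×ρ + 14.8×2.99 + (z_c − 1.39 − 30.5)×3.23
The z_c×3.23 term appears on both sides and cancels. Collect the known terms of each column as K = Σ(ρt)_known − 3.23 × (depth of known layers): K_A = 78.4011 − 3.23×28.51 = −13.6862; K_B = 44.252 − 3.23×(1.39 + 30.5) = −58.7527.
Balance: K_A = K_B + 15.7×ρ, so ρ = (K_A − K_B)/15.7 = 45.0665/15.7 = 2.87 g/cm³.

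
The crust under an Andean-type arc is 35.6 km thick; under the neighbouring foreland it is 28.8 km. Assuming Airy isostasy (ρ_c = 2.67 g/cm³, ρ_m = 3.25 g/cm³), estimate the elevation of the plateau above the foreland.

1.21 km

Excess crust Δ = 35.6 km − 28.8 km = 6.8 km, split between elevation h and root r with h + r = Δ.
Airy balance ρ_c h = (ρ_m − ρ_c) r gives r = h ρ_c/(ρ_m − ρ_c), so h (1 + ρ_c/(ρ_m − ρ_c)) = Δ, i.e. h = Δ (ρ_m − ρ_c)/ρ_m.
h = 6.8 km × 0.58/3.25 = 1.21 km.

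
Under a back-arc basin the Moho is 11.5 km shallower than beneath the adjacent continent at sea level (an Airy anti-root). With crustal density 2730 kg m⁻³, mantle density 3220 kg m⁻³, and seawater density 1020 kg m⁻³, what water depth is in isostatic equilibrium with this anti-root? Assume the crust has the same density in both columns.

3.3 km

Replacing a thickness d of crust by seawater at the top must be balanced by replacing crust with mantle at the base: d (ρ_c − ρ_w) = a (ρ_m − ρ_c).
d = a (ρ_m − ρ_c)/(ρ_c − ρ_w) = 11.5 km × 490/1710 = 3.3 km.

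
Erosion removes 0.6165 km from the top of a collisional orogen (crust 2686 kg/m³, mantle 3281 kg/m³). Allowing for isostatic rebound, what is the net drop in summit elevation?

Rebound u = e ρ_c/ρ_m = 0.6165 km × 2686/3281 = 0.5047 km.
Net surface drop = e − u = 0.6165 km − 0.5047 km = e (ρ_m − ρ_c)/ρ_m = 0.112 km.

0.112 km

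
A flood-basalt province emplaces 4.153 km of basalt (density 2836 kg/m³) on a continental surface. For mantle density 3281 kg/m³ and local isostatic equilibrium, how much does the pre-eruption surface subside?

3.59 km

Subaerial loading: s = t ρ_load / ρ_m.
s = 4.153 km × 2836/3281 = 3.59 km.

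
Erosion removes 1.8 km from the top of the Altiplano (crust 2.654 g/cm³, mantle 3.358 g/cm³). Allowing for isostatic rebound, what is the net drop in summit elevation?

0.377 km

Rebound u = e ρ_c/ρ_m = 1.8 km × 2.654/3.358 = 1.423 km.
Net surface drop = e − u = 1.8 km − 1.423 km = e (ρ_m − ρ_c)/ρ_m = 0.377 km.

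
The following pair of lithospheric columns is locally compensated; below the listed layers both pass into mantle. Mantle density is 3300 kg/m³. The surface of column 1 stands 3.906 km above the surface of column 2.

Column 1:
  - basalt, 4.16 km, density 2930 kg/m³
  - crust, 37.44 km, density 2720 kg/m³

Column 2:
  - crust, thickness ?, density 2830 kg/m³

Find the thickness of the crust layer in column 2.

Take the compensation level at the base of the deeper column (depth z_c below the surface of column 1) and equate Σ ρ_i t_i down to z_c; mantle fills any gap and the z_c terms cancel.
Column 1: 4.16×2930 + 37.44×2720 + (z_c − 41.6)×3300
Column 2: 3.906×0 + x×2830 + (z_c − 3.906 − 0 − x)×3300
The z_c×3300 term appears on both sides and cancels. Collect the known terms of each column as K = Σ(ρt)_known − 3300 × (depth of known layers): K_1 = 114025.6 − 3300×41.6 = −23254.4; K_2 = 0 − 3300×(3.906 + 0) = −12889.8.
Balance: K_1 = K_2 − x×(3300 − 2830), so x = (K_2 − K_1)/(3300 − 2830) = 10364.6/470 = 22.1 km.

22.1 km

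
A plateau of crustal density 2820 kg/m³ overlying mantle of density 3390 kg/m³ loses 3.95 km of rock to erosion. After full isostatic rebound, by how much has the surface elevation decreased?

Rebound u = e ρ_c/ρ_m = 3.95 km × 2820/3390 = 3.286 km.
Net surface drop = e − u = 3.95 km − 3.286 km = e (ρ_m − ρ_c)/ρ_m = 0.664 km.

0.664 km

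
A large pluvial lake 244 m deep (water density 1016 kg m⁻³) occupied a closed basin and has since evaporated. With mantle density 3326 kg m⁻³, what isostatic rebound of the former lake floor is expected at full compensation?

74.5 m

u = d ρ_w/ρ_m = 244 m × 1016/3326 = 74.5 m.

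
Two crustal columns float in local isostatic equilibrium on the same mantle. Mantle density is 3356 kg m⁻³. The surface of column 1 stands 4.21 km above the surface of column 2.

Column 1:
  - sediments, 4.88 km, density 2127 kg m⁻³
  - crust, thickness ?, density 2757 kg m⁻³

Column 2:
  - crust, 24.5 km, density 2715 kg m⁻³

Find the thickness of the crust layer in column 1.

Take the compensation level at the base of the deeper column (depth z_c below the surface of column 1) and equate Σ ρ_i t_i down to z_c; mantle fills any gap and the z_c terms cancel.
Column 1: 4.88×2127 + x×2757 + (z_c − 4.88 − x)×3356
Column 2: 4.21×0 + 24.5×2715 + (z_c − 4.21 − 24.5)×3356
The z_c×3356 term appears on both sides and cancels. Collect the known terms of each column as K = Σ(ρt)_known − 3356 × (depth of known layers): K_1 = 10379.76 − 3356×4.88 = −5997.52; K_2 = 66517.5 − 3356×(4.21 + 24.5) = −29833.26.
Balance: K_1 − x×(3356 − 2757) = K_2, so x = (K_1 − K_2)/(3356 − 2757) = 23835.7/599 = 39.8 km.

39.8 km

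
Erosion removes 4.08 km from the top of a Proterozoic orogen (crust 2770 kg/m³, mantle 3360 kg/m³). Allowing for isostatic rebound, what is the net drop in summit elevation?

0.716 km

Rebound u = e ρ_c/ρ_m = 4.08 km × 2770/3360 = 3.364 km.
Net surface drop = e − u = 4.08 km − 3.364 km = e (ρ_m − ρ_c)/ρ_m = 0.716 km.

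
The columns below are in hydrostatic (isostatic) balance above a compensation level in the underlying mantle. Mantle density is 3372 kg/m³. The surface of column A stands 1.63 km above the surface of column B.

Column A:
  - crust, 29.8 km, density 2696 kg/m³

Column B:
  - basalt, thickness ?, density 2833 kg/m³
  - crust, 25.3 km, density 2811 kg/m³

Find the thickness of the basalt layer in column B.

0.844 km

Take the compensation level at the base of the deeper column (depth z_c below the surface of column A) and equate Σ ρ_i t_i down to z_c; mantle fills any gap and the z_c terms cancel.
Column A: 29.8×2696 + (z_c − 29.8)×3372
Column B: 1.63×0 + x×2833 + 25.3×2811 + (z_c − 1.63 − 25.3 − x)×3372
The z_c×3372 term appears on both sides and cancels. Collect the known terms of each column as K = Σ(ρt)_known − 3372 × (depth of known layers): K_A = 80340.8 − 3372×29.8 = −20144.8; K_B = 71118.3 − 3372×(1.63 + 25.3) = −19689.66.
Balance: K_A = K_B − x×(3372 − 2833), so x = (K_B − K_A)/(3372 − 2833) = 455.14/539 = 0.844 km.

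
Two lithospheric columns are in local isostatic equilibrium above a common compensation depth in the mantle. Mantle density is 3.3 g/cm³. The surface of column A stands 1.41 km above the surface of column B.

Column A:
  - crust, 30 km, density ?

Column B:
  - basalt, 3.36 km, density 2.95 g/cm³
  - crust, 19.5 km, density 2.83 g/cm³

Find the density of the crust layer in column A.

Take the compensation level at the base of the deeper column (depth z_c below the surface of column A) and equate Σ ρ_i t_i down to z_c; mantle fills any gap and the z_c terms cancel.
Column A: 30×ρ + (z_c − 30)×3.3
Column B: 1.41×0 + 3.36×2.95 + 19.5×2.83 + (z_c − 1.41 − 22.86)×3.3
The z_c×3.3 term appears on both sides and cancels. Collect the known terms of each column as K = Σ(ρt)_known − 3.3 × (depth of known layers): K_A = 0 − 3.3×30 = −99; K_B = 65.097 − 3.3×(1.41 + 22.86) = −14.994.
Balance: K_A + 30×ρ = K_B, so ρ = (K_B − K_A)/30 = 84.006/30 = 2.8 g/cm³.

2.8 g/cm³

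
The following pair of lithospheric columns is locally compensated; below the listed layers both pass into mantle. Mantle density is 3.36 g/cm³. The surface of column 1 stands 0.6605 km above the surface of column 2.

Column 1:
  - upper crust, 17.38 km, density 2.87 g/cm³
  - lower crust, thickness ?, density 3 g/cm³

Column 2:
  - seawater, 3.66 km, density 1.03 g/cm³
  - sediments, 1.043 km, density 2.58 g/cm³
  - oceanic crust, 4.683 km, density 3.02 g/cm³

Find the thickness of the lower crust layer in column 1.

12.9 km

Take the compensation level at the base of the deeper column (depth z_c below the surface of column 1) and equate Σ ρ_i t_i down to z_c; mantle fills any gap and the z_c terms cancel.
Column 1: 17.38×2.87 + x×3 + (z_c − 17.38 − x)×3.36
Column 2: 0.6605×0 + 3.66×1.03 + 1.043×2.58 + 4.683×3.02 + (z_c − 0.6605 − 9.386)×3.36
The z_c×3.36 term appears on both sides and cancels. Collect the known terms of each column as K = Σ(ρt)_known − 3.36 × (depth of known layers): K_1 = 49.8806 − 3.36×17.38 = −8.5162; K_2 = 20.6034 − 3.36×(0.6605 + 9.386) = −13.15284.
Balance: K_1 − x×(3.36 − 3) = K_2, so x = (K_1 − K_2)/(3.36 − 3) = 4.63664/0.36 = 12.9 km.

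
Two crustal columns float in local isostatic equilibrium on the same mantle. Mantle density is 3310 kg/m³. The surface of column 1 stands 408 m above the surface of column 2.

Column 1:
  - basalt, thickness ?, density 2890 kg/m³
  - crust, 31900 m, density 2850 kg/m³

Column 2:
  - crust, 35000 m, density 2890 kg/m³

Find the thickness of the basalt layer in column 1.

3280 m

Take the compensation level at the base of the deeper column (depth z_c below the surface of column 1) and equate Σ ρ_i t_i down to z_c; mantle fills any gap and the z_c terms cancel.
Column 1: x×2890 + 31900×2850 + (z_c − 31900 − x)×3310
Column 2: 408×0 + 35000×2890 + (z_c − 408 − 35000)×3310
The z_c×3310 term appears on both sides and cancels. Collect the known terms of each column as K = Σ(ρt)_known − 3310 × (depth of known layers): K_1 = 90915000 − 3310×31900 = −14674000; K_2 = 101150000 − 3310×(408 + 35000) = −16050480.
Balance: K_1 − x×(3310 − 2890) = K_2, so x = (K_1 − K_2)/(3310 − 2890) = 1376480/420 = 3280 m.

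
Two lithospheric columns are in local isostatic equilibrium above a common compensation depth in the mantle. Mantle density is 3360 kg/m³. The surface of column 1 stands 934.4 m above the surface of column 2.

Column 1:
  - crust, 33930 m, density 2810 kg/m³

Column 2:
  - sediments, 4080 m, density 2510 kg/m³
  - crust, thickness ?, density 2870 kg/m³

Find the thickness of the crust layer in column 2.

Take the compensation level at the base of the deeper column (depth z_c below the surface of column 1) and equate Σ ρ_i t_i down to z_c; mantle fills any gap and the z_c terms cancel.
Column 1: 33930×2810 + (z_c − 33930)×3360
Column 2: 934.4×0 + 4080×2510 + x×2870 + (z_c − 934.4 − 4080 − x)×3360
The z_c×3360 term appears on both sides and cancels. Collect the known terms of each column as K = Σ(ρt)_known − 3360 × (depth of known layers): K_1 = 95343300 − 3360×33930 = −18661500; K_2 = 10240800 − 3360×(934.4 + 4080) = −6607584.
Balance: K_1 = K_2 − x×(3360 − 2870), so x = (K_2 − K_1)/(3360 − 2870) = 12053900/490 = 24600 m.

24600 m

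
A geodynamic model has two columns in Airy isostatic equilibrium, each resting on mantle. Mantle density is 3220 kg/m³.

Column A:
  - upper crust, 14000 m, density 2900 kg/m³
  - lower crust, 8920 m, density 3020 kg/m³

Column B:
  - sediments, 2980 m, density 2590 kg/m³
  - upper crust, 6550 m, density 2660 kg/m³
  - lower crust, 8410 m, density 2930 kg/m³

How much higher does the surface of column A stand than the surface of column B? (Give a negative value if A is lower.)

For any compensation level in the mantle, the mantle terms cancel and isostasy reduces to e = (Σt_A − Σt_B) − (Σ(ρt)_A − Σ(ρt)_B) / ρ_m.
Σt_A = 22920 m; Σt_B = 17940 m; Σ(ρt)_A = 67538400; Σ(ρt)_B = 49782500 (in m·kg/m³).
e = (22920 − 17940) − (67538400 − 49782500) / 3220 = −534 m.

−534 m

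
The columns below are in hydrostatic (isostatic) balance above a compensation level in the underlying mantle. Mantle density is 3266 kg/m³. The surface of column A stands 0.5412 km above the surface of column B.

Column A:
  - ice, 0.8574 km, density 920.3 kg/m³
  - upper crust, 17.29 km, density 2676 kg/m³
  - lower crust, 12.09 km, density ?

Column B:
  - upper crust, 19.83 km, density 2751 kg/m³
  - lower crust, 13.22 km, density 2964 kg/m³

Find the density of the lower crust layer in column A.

Take the compensation level at the base of the deeper column (depth z_c below the surface of column A) and equate Σ ρ_i t_i down to z_c; mantle fills any gap and the z_c terms cancel.
Column A: 0.8574×920.3 + 17.29×2676 + 12.09×ρ + (z_c − 30.2374)×3266
Column B: 0.5412×0 + 19.83×2751 + 13.22×2964 + (z_c − 0.5412 − 33.05)×3266
The z_c×3266 term appears on both sides and cancels. Collect the known terms of each column as K = Σ(ρt)_known − 3266 × (depth of known layers): K_A = 47057.1052 − 3266×30.2374 = −51698.2432; K_B = 93736.41 − 3266×(0.5412 + 33.05) = −15972.4492.
Balance: K_A + 12.09×ρ = K_B, so ρ = (K_B − K_A)/12.09 = 35725.8/12.09 = 2950 kg/m³.

2950 kg/m³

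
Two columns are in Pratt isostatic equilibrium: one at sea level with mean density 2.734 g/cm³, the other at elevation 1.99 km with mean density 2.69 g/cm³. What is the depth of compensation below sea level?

122 km

ρ_ref D = ρ (D + h) → D (ρ_ref − ρ) = ρ h.
D = ρ h/(ρ_ref − ρ) = 2.69 × 1.99 km/(2.734 − 2.69) = 122 km.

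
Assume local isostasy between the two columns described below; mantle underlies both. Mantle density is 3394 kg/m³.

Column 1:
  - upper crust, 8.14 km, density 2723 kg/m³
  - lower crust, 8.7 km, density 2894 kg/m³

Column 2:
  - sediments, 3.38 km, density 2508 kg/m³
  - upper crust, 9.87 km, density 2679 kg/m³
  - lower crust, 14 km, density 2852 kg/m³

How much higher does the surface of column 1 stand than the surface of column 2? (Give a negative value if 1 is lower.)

For any compensation level in the mantle, the mantle terms cancel and isostasy reduces to e = (Σt_1 − Σt_2) − (Σ(ρt)_1 − Σ(ρt)_2) / ρ_m.
Σt_1 = 16.84 km; Σt_2 = 27.25 km; Σ(ρt)_1 = 47343.02; Σ(ρt)_2 = 74846.77 (in km·kg/m³).
e = (16.84 − 27.25) − (47343.02 − 74846.77) / 3394 = −2.31 km.

−2.31 km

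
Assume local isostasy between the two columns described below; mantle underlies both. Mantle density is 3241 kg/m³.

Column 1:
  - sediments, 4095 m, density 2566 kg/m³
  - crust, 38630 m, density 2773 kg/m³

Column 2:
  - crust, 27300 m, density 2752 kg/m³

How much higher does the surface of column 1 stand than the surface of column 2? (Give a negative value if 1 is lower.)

2310 m

For any compensation level in the mantle, the mantle terms cancel and isostasy reduces to e = (Σt_1 − Σt_2) − (Σ(ρt)_1 − Σ(ρt)_2) / ρ_m.
Σt_1 = 42725 m; Σt_2 = 27300 m; Σ(ρt)_1 = 117628760; Σ(ρt)_2 = 75129600 (in m·kg/m³).
e = (42725 − 27300) − (117628760 − 75129600) / 3241 = 2310 m.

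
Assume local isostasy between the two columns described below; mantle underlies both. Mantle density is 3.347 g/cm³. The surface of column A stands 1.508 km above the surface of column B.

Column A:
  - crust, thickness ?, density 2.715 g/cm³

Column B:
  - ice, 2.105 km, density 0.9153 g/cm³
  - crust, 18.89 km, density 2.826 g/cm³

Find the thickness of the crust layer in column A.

31.7 km

Take the compensation level at the base of the deeper column (depth z_c below the surface of column A) and equate Σ ρ_i t_i down to z_c; mantle fills any gap and the z_c terms cancel.
Column A: x×2.715 + (z_c − 0 − x)×3.347
Column B: 1.508×0 + 2.105×0.9153 + 18.89×2.826 + (z_c − 1.508 − 20.995)×3.347
The z_c×3.347 term appears on both sides and cancels. Collect the known terms of each column as K = Σ(ρt)_known − 3.347 × (depth of known layers): K_A = 0 − 3.347×0 = 0; K_B = 55.3098465 − 3.347×(1.508 + 20.995) = −20.0076945.
Balance: K_A − x×(3.347 − 2.715) = K_B, so x = (K_A − K_B)/(3.347 − 2.715) = 20.0077/0.632 = 31.7 km.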